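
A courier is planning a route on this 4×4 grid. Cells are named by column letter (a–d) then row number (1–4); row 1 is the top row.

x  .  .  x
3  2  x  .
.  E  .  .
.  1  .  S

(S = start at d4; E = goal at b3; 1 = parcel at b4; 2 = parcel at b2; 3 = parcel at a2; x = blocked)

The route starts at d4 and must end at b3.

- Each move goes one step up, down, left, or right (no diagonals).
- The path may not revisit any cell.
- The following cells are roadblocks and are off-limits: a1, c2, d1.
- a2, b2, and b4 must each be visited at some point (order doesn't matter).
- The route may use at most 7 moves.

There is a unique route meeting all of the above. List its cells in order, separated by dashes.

d4 - c4 - b4 - a4 - a3 - a2 - b2 - b3

The budget equals the shortest possible length, so every move has to be on a shortest route through the required cells.
Route from d4: 3× left (reaching a4), 2× up (reaching a2), right to b2, down to b3 — 7 moves in all.
Check: all required cells visited; 7 ≤ 7 moves.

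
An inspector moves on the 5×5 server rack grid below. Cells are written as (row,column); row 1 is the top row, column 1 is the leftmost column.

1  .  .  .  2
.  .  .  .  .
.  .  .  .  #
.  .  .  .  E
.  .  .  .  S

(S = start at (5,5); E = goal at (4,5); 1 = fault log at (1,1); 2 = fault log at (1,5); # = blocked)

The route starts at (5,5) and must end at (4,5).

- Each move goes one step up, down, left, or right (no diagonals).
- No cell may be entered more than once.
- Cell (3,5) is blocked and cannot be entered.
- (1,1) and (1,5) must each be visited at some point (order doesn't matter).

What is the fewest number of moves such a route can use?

Any route passes through (1,1) and (1,5) in some order between (5,5) and (4,5). Summing Manhattan distances along each leg and taking the cheapest ordering ((5,5) → (1,1) → (1,5) → (4,5)) gives a lower bound of 8 + 4 + 3 = 15 moves.
That bound ignores the blocked cells. Measuring each leg by the fewest moves that actually steer around them ((5,5)→(1,1): 8; (1,1)→(1,5): 4; (1,5)→(4,5): 5) raises the lower bound to 17.
A route of 17 moves exists: (5,5) → (5,4) → (5,3) → (4,3) → (3,3) → (2,3) → (2,2) → (2,1) → (1,1) → (1,2) → (1,3) → (1,4) → (1,5) → (2,5) → (2,4) → (3,4) → (4,4) → (4,5).
Since 17 matches that lower bound, it is optimal.

17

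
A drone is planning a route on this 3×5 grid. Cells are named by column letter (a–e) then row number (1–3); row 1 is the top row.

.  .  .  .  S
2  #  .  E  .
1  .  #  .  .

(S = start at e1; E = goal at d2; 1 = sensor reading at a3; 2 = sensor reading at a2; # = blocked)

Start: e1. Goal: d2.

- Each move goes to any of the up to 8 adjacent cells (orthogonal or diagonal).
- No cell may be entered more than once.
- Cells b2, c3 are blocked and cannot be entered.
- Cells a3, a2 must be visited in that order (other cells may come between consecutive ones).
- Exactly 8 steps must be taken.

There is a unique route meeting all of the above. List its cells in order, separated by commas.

e1, d1, c2, b3, a3, a2, b1, c1, d2

The waypoints must appear in the order a3, a2, with no cell reused.
Route from e1: left 1 to d1, down-left 2 to b3, left 1 to a3, up 1 to a2, up-right 1 to b1, right 1 to c1, down-right 1 to d2 — 8 moves in all.
Check: order respected (1 at step 4, 2 at step 5); 8 moves as required.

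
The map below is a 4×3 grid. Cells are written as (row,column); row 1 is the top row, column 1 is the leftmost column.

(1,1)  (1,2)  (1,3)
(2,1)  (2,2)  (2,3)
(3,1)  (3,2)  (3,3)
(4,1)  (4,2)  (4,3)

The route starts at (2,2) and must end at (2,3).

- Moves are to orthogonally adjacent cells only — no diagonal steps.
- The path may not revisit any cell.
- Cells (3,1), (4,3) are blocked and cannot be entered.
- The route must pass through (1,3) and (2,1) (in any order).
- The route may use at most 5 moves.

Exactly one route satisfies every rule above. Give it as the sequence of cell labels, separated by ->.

(2,2) -> (2,1) -> (1,1) -> (1,2) -> (1,3) -> (2,3)

The 5-move cap with required stops at (1,3), (2,1) leaves no slack for detours.
Route from (2,2): left 1 to (2,1), up 1 to (1,1), right 2 to (1,3), down 1 to (2,3) — 5 moves in all.
Check: all required cells visited; 5 ≤ 5 moves.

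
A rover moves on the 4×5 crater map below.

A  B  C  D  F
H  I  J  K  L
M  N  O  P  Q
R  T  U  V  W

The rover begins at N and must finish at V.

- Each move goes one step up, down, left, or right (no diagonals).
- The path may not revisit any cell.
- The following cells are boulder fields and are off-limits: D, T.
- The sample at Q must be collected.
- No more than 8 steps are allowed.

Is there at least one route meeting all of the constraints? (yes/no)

One route that works: N → O → P → Q → W → V.

yes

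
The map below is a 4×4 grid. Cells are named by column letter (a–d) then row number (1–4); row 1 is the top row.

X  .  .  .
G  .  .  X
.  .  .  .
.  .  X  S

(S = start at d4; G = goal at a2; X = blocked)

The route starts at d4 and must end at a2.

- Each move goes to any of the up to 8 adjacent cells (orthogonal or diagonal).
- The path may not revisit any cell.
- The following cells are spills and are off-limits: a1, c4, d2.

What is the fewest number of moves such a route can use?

With diagonal moves allowed, the Chebyshev distance max(|Δrow|,|Δcol|) from d4 to a2 is 3, so at least 3 moves are needed.
A route of 3 moves achieves this: d4 → c3 → b2 → a2.
Since 3 matches the lower bound, it is optimal.

3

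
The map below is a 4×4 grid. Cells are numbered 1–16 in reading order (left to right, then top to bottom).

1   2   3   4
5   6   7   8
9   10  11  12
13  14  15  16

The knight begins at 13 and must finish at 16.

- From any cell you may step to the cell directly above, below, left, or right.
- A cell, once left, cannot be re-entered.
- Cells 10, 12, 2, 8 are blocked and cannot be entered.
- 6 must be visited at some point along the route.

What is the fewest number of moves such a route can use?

7

Any route passes through 6 somewhere between 13 and 16. Summing Manhattan distances along the two legs (13 → 6 → 16) gives a lower bound of 3 + 4 = 7 moves.
A route of 7 moves achieves this: 13 → 9 → 5 → 6 → 7 → 11 → 15 → 16.
Since 7 matches the lower bound, it is optimal.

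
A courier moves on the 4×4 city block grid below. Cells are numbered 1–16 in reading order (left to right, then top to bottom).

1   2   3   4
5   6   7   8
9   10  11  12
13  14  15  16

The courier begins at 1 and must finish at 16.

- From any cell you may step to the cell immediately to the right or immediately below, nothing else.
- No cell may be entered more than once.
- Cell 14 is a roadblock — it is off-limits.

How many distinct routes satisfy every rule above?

16

A right/down-only route from 1 to 16 makes exactly 3 down-moves and 3 right-moves in some order.
With no other constraints that would be C(6,3) = 20 routes.
Subtract routes through each blocked cell (inclusion–exclusion for overlaps): − through 14: 4 → 16.
That gives 16 routes.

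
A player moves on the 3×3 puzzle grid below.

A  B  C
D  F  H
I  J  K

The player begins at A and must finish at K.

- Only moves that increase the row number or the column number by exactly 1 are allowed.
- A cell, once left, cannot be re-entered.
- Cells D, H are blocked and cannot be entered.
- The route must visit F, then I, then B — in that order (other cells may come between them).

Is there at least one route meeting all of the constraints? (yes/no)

I lies to the left of F, so going from F to I would need a leftward move — but moves only go right/down, so F cannot be visited before I.

no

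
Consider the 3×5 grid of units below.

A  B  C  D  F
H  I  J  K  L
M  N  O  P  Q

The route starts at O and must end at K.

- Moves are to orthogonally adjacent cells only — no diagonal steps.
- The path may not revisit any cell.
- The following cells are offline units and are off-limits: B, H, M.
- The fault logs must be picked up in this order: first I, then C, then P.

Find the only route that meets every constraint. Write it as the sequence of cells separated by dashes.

The waypoints must appear in the order I, C, P, with no cell reused.
Route from O: left to N, up to I, right to J, up to C, 2× right (reaching F), 2× down (reaching Q), left to P, up to K — 10 moves in all.
Check: order respected (I at step 2, C at step 4, P at step 9).

O - N - I - J - C - D - F - L - Q - P - K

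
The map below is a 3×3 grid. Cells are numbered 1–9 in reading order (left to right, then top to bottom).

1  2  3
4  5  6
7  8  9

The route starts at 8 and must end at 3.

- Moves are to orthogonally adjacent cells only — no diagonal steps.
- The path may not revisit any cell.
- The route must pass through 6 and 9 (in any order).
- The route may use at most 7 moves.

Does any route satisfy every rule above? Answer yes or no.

One route that works: 8 → 9 → 6 → 3.

yes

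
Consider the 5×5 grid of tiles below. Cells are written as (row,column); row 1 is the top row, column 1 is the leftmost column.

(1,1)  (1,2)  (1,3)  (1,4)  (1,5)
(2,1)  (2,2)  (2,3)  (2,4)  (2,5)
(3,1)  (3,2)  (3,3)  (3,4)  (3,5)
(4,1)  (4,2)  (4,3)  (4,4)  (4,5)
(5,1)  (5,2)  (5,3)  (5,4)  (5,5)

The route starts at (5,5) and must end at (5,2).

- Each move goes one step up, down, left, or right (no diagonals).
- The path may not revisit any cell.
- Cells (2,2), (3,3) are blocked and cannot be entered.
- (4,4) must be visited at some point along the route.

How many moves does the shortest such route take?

5

Any route passes through (4,4) somewhere between (5,5) and (5,2). Summing Manhattan distances along the two legs ((5,5) → (4,4) → (5,2)) gives a lower bound of 2 + 3 = 5 moves.
A route of 5 moves achieves this: (5,5) → (4,5) → (4,4) → (5,4) → (5,3) → (5,2).
Since 5 matches the lower bound, it is optimal.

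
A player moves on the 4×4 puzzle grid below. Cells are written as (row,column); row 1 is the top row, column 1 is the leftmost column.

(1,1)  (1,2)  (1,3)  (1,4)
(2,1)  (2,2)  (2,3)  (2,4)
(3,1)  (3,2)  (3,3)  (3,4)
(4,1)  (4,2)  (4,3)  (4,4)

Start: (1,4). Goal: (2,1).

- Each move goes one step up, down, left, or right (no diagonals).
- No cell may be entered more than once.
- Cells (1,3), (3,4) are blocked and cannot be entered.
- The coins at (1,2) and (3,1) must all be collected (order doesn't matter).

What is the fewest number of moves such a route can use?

12

Any route passes through (1,2) and (3,1) in some order between (1,4) and (2,1). Summing Manhattan distances along each leg and taking the cheapest ordering ((1,4) → (1,2) → (3,1) → (2,1)) gives a lower bound of 2 + 3 + 1 = 6 moves.
That bound ignores the blocked cells. Measuring each leg by the fewest moves that actually steer around them ((1,4)→(1,2): 4; (1,2)→(3,1): 3; (3,1)→(2,1): 1) raises the lower bound to 8.
The shortest route satisfying every rule uses 12 moves: (1,4) → (2,4) → (2,3) → (3,3) → (4,3) → (4,2) → (4,1) → (3,1) → (3,2) → (2,2) → (1,2) → (1,1) → (2,1).
The bound of 8 isn't tight here; checking systematically, no route of length 8 through 11 satisfies every constraint (on a 4-connected grid the length of any start-to-goal walk has the same parity as the Manhattan bound, so only lengths 8, 10, 12, … need checking), so 12 is the minimum.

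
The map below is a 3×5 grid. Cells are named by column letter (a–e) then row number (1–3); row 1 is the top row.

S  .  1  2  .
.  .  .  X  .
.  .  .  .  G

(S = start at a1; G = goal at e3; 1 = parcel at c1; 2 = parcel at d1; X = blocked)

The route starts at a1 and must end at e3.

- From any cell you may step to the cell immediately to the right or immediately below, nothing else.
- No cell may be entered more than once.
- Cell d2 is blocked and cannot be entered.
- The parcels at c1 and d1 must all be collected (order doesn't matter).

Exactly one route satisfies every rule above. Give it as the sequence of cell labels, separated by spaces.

a1 b1 c1 d1 e1 e2 e3

Moves only go right or down, so the column and row indices never decrease.
Route from a1: 4× right (reaching e1), 2× down (reaching e3) — 6 moves in all.
Check: all required cells visited.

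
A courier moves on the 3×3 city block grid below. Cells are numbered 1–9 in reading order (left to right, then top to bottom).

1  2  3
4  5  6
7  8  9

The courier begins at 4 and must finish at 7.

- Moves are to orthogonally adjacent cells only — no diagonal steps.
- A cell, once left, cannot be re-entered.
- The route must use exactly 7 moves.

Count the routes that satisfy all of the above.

Need simple routes of exactly 7 moves from 4 to 7 (Manhattan distance 1, so 3 moves are spent on a detour and 3 undoing it).
Enumerating: 4 1 2 5 6 9 8 7 | 4 1 2 3 6 9 8 7 | 4 1 2 3 6 5 8 7 | 4 5 2 3 6 9 8 7.
That gives 4 routes.

4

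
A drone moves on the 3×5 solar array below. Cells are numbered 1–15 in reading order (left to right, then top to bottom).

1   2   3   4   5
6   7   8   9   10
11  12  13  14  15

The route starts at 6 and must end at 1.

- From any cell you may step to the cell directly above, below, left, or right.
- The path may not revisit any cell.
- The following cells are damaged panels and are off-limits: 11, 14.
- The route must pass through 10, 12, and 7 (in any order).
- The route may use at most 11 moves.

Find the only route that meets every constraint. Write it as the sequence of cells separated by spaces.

6 7 12 13 8 9 10 5 4 3 2 1

The 11-move cap with required stops at 10, 12, 7 leaves no slack for detours.
Route from 6: right 1 to 7, down 1 to 12, right 1 to 13, up 1 to 8, right 2 to 10, up 1 to 5, left 4 to 1 — 11 moves in all.
Check: all required cells visited; 11 ≤ 11 moves.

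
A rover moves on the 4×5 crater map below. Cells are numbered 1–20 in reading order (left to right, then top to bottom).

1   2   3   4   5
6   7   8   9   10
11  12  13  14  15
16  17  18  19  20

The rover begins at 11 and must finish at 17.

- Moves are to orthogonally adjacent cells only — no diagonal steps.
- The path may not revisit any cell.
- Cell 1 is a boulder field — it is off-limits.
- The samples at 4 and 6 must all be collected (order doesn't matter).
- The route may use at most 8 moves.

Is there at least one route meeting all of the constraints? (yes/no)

Even ignoring the no-revisit rule, getting from 11 to 17, taking the cheapest ordering 11 → 6 → 4 → 17 needs at least 1 + 4 + 5 = 10 moves (Manhattan distance per leg), which exceeds the 8-move limit.

no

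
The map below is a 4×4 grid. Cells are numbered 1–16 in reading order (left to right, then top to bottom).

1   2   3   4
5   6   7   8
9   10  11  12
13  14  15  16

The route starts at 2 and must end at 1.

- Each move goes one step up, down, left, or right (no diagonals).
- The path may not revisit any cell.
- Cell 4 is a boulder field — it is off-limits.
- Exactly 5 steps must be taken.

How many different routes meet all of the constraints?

Need simple routes of exactly 5 moves from 2 to 1 (Manhattan distance 1, so 2 moves are spent on a detour and 2 undoing it).
Enumerating: 2 6 10 9 5 1 | 2 3 7 6 5 1.
That gives 2 routes.

2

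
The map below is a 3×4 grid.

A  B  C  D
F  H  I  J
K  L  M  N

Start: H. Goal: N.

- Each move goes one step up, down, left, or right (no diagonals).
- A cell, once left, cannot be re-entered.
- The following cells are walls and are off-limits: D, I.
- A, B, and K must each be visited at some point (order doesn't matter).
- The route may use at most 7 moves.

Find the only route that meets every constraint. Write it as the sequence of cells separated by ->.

H -> B -> A -> F -> K -> L -> M -> N

The budget equals the shortest possible length, so every move has to be on a shortest route through the required cells.
Route from H: up to B, left to A, 2× down (reaching K), 3× right (reaching N) — 7 moves in all.
Check: all required cells visited; 7 ≤ 7 moves.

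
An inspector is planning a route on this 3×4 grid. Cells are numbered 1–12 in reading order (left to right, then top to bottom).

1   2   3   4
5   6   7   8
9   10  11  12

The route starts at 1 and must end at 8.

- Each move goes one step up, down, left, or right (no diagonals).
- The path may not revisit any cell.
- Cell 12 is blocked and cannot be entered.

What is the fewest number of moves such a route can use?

The Manhattan distance from 1 to 8 is |1−2| + |1−4| = 4, so at least 4 moves are needed.
A route of 4 moves achieves this: 1 → 5 → 6 → 7 → 8.
Since 4 matches the lower bound, it is optimal.

4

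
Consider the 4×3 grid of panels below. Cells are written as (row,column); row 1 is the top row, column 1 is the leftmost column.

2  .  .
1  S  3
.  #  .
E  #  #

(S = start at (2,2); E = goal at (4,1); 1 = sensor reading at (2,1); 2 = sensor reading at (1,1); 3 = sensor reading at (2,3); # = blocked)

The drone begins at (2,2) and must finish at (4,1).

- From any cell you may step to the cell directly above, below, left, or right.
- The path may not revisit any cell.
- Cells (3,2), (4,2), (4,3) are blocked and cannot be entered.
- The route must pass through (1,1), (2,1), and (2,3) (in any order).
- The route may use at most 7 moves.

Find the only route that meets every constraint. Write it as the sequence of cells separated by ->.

The budget equals the shortest possible length, so every move has to be on a shortest route through the required cells.
Route from (2,2): right 1 to (2,3), up 1 to (1,3), left 2 to (1,1), down 3 to (4,1) — 7 moves in all.
Check: all required cells visited; 7 ≤ 7 moves.

(2,2) -> (2,3) -> (1,3) -> (1,2) -> (1,1) -> (2,1) -> (3,1) -> (4,1)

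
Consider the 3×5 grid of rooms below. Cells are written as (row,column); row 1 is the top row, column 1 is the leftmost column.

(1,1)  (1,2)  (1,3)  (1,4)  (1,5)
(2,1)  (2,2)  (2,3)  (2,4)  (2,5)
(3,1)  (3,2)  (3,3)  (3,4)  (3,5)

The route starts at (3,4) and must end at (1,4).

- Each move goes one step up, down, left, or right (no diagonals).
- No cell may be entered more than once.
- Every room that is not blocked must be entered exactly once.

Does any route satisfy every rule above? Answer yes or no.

Colour the cells like a checkerboard: each orthogonal step flips colour, so a Hamiltonian route alternates colours. Here there are 8 cells of one colour and 7 of the other, with start on the same colour as the goal — the counts and endpoints can't be arranged into an alternating sequence of length 15, so no Hamiltonian route exists.

no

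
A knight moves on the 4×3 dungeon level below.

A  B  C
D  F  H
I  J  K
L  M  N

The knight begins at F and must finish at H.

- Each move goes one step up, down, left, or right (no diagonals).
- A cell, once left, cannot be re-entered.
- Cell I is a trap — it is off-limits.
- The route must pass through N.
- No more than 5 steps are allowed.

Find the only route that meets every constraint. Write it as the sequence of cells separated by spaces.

Any route must reach N and still end at H within 5 moves, so the order of the required stops is forced.
Route from F: 2× down (reaching M), right to N, 2× up (reaching H) — 5 moves in all.
Check: all required cells visited; 5 ≤ 5 moves.

F J M N K H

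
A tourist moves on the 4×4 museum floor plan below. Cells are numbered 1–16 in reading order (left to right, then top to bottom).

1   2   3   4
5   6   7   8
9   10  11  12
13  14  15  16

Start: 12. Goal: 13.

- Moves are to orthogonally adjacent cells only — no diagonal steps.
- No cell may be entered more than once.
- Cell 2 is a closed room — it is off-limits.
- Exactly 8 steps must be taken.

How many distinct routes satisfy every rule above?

17

Need simple routes of exactly 8 moves from 12 to 13 (Manhattan distance 4, so 2 moves are spent on a detour and 2 undoing it).
Branch systematically from the start, pruning whenever the remaining move budget drops below the Manhattan distance to 13 or differs from it in parity. Grouping the completions by first move — via 8: 10; via 16: 5; via 11: 2 — and summing: 10 + 5 + 2 = 17.
That gives 17 routes.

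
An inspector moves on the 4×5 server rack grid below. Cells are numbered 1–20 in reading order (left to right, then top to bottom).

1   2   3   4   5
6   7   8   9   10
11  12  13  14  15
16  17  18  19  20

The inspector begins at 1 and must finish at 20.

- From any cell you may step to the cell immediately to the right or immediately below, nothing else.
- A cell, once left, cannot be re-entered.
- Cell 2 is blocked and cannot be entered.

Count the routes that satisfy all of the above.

15

A right/down-only route from 1 to 20 makes exactly 3 down-moves and 4 right-moves in some order.
With no other constraints that would be C(7,3) = 35 routes.
Subtract routes through each blocked cell (inclusion–exclusion for overlaps): − through 2: 20 → 15.
That gives 15 routes.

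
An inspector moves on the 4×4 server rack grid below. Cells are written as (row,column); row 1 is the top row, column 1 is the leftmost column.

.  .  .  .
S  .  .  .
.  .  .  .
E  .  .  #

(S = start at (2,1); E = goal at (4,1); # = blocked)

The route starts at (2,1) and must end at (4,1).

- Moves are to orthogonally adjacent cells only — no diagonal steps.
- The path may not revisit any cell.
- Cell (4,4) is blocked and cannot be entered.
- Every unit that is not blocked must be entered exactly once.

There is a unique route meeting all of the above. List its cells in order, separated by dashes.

Need to visit all 15 open cells exactly once, starting at (2,1) and ending at (4,1).
Route from (2,1): up 1 to (1,1), right 1 to (1,2), down 1 to (2,2), right 1 to (2,3), up 1 to (1,3), right 1 to (1,4), down 2 to (3,4), left 1 to (3,3), down 1 to (4,3), left 1 to (4,2), up 1 to (3,2), left 1 to (3,1), down 1 to (4,1) — 14 moves in all.
Check: all 15 open cells covered.

(2,1) - (1,1) - (1,2) - (2,2) - (2,3) - (1,3) - (1,4) - (2,4) - (3,4) - (3,3) - (4,3) - (4,2) - (3,2) - (3,1) - (4,1)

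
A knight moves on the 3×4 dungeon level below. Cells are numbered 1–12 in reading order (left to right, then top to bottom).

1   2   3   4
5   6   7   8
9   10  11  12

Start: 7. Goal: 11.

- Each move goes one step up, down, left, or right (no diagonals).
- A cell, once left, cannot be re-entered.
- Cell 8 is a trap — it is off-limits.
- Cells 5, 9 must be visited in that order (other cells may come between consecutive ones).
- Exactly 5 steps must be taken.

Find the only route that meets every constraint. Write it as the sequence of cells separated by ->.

The waypoints must appear in the order 5, 9, with no cell reused.
Route from 7: 2× left (reaching 5), down to 9, 2× right (reaching 11) — 5 moves in all.
Check: order respected (5 at step 2, 9 at step 3); 5 moves as required.

7 -> 6 -> 5 -> 9 -> 10 -> 11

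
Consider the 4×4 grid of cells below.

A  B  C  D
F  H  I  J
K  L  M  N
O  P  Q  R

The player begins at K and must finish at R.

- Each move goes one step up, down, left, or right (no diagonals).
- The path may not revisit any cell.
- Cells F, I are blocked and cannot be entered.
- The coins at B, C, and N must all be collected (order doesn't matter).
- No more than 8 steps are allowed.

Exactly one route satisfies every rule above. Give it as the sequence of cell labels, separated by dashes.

K - L - H - B - C - D - J - N - R

The 8-move cap with required stops at B, C, N leaves no slack for detours.
Route from K: right to L, 2× up (reaching B), 2× right (reaching D), 3× down (reaching R) — 8 moves in all.
Check: all required cells visited; 8 ≤ 8 moves.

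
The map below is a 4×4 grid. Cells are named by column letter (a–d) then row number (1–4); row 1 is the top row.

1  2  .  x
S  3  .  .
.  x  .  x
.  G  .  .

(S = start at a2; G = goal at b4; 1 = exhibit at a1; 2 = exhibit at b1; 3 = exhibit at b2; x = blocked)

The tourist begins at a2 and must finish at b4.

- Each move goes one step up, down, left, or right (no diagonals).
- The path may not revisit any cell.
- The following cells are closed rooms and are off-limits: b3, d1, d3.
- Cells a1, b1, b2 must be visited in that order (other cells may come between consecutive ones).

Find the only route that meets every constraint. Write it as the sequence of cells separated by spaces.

The waypoints must appear in the order a1, b1, b2, with no cell reused.
Route from a2: up 1 to a1, right 1 to b1, down 1 to b2, right 1 to c2, down 2 to c4, left 1 to b4 — 7 moves in all.
Check: order respected (1 at step 1, 2 at step 2, 3 at step 3).

a2 a1 b1 b2 c2 c3 c4 b4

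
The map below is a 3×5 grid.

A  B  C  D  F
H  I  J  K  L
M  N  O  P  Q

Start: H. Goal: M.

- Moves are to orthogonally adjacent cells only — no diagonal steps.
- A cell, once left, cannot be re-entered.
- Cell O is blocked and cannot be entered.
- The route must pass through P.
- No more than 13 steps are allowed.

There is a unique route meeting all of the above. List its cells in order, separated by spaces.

The budget equals the shortest possible length, so every move has to be on a shortest route through the required cells.
Route from H: up 1 to A, right 4 to F, down 2 to Q, left 1 to P, up 1 to K, left 2 to I, down 1 to N, left 1 to M — 13 moves in all.
Check: all required cells visited; 13 ≤ 13 moves.

H A B C D F L Q P K J I N M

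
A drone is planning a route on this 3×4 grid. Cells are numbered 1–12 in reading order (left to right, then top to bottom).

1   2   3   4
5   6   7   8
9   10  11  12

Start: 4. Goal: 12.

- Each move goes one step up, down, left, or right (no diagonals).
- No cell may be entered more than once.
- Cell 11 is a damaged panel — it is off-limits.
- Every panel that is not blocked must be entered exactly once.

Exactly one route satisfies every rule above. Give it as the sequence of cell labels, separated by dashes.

Need to visit all 11 open cells exactly once, starting at 4 and ending at 12.
Cell 10 has only two open neighbours (6 and 9), so the path must pass straight through it: one of those is the cell it's entered from and the other is where it exits.
Route from 4: 3× left (reaching 1), 2× down (reaching 9), right to 10, up to 6, 2× right (reaching 8), down to 12 — 10 moves in all.
Check: all 11 open cells covered.

4 - 3 - 2 - 1 - 5 - 9 - 10 - 6 - 7 - 8 - 12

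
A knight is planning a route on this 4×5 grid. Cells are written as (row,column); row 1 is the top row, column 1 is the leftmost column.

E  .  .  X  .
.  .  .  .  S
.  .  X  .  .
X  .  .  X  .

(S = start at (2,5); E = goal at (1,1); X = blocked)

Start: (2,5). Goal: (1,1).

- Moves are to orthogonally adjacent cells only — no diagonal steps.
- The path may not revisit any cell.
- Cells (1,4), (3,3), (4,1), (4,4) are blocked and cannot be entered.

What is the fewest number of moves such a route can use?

The Manhattan distance from (2,5) to (1,1) is |2−1| + |5−1| = 5, so at least 5 moves are needed.
A route of 5 moves achieves this: (2,5) → (2,4) → (2,3) → (1,3) → (1,2) → (1,1).
Since 5 matches the lower bound, it is optimal.

5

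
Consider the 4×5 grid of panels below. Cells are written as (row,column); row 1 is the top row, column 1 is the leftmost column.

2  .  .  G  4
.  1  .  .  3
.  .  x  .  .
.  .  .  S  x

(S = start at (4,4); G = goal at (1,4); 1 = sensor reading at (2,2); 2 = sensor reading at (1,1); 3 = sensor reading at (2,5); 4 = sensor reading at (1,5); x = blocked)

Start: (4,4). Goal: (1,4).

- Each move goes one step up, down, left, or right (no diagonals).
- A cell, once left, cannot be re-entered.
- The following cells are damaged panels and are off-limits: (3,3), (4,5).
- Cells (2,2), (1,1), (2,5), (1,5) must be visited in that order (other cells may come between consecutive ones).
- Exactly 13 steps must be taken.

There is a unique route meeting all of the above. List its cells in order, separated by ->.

(4,4) -> (4,3) -> (4,2) -> (3,2) -> (2,2) -> (2,1) -> (1,1) -> (1,2) -> (1,3) -> (2,3) -> (2,4) -> (2,5) -> (1,5) -> (1,4)

The waypoints must appear in the order (2,2), (1,1), (2,5), (1,5), with no cell reused.
Route from (4,4): left 2 to (4,2), up 2 to (2,2), left 1 to (2,1), up 1 to (1,1), right 2 to (1,3), down 1 to (2,3), right 2 to (2,5), up 1 to (1,5), left 1 to (1,4) — 13 moves in all.
Check: order respected (1 at step 4, 2 at step 6, 3 at step 11, 4 at step 12); 13 moves as required.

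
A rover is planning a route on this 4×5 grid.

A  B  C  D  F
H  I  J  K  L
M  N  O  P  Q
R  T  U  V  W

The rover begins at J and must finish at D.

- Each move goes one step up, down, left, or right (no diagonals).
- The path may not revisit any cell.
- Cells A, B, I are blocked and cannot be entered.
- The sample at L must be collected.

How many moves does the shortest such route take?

4

Any route passes through L somewhere between J and D. Summing Manhattan distances along the two legs (J → L → D) gives a lower bound of 2 + 2 = 4 moves.
A route of 4 moves achieves this: J → K → L → F → D.
Since 4 matches the lower bound, it is optimal.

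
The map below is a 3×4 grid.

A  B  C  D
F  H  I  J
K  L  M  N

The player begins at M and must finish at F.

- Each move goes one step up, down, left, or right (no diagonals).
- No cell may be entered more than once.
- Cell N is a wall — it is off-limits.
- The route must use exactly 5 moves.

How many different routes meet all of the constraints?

5

Need simple routes of exactly 5 moves from M to F (Manhattan distance 3, so 1 moves are spent on a detour and 1 undoing it).
Enumerating: M I C B H F | M I C B A F | M I H B A F | M I H L K F | M L H B A F.
That gives 5 routes.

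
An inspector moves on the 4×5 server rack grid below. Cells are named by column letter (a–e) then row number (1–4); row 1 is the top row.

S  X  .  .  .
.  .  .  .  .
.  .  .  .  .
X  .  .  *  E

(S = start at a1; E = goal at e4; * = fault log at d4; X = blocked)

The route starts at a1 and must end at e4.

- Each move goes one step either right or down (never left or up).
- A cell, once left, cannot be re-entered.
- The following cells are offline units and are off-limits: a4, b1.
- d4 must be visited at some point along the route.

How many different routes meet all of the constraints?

9

A right/down-only route from a1 to e4 makes exactly 3 down-moves and 4 right-moves in some order.
With no other constraints that would be C(7,3) = 35 routes.
Split at d4 and multiply the segment counts (each segment already excludes blocked cells): a1→d4: 9; d4→e4: 1; product = 9.
That gives 9 routes.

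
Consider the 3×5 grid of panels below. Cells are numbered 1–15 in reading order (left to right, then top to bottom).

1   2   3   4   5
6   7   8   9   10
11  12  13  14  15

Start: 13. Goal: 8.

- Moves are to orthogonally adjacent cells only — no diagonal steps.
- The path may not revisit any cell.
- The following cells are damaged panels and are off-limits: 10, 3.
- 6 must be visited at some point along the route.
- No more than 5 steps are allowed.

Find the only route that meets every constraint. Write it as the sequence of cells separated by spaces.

The 5-move cap with required stops at 6 leaves no slack for detours.
Route from 13: left 2 to 11, up 1 to 6, right 2 to 8 — 5 moves in all.
Check: all required cells visited; 5 ≤ 5 moves.

13 12 11 6 7 8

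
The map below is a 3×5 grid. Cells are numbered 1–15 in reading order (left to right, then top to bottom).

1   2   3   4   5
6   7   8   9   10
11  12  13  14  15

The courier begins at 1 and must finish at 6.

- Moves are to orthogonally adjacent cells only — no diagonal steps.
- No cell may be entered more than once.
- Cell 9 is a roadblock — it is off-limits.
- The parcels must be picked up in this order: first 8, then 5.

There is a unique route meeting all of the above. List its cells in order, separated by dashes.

1 - 2 - 7 - 8 - 3 - 4 - 5 - 10 - 15 - 14 - 13 - 12 - 11 - 6

The waypoints must appear in the order 8, 5, with no cell reused.
Route from 1: right 1 to 2, down 1 to 7, right 1 to 8, up 1 to 3, right 2 to 5, down 2 to 15, left 4 to 11, up 1 to 6 — 13 moves in all.
Check: order respected (8 at step 3, 5 at step 6).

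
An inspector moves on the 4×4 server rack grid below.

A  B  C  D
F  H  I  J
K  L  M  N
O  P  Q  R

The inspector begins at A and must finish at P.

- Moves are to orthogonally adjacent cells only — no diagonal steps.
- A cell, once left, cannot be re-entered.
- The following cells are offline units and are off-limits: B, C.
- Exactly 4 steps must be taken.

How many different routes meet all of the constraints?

Need simple routes of exactly 4 moves from A to P (Manhattan distance 4, so 0 moves are spent on a detour and 0 undoing it).
Enumerating: A F K O P | A F K L P | A F H L P.
That gives 3 routes.

3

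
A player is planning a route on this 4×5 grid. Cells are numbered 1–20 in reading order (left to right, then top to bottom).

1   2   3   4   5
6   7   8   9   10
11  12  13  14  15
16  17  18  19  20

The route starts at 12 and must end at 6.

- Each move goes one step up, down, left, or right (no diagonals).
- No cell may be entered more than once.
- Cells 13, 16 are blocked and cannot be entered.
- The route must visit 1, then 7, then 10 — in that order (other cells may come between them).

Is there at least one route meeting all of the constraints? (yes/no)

Ignoring the required order, 13 revisit-free routes from 12 to 6 pass through all of 1, 7, and 10; the waypoint orders that occur are 10 → 7 → 1 (10); 7 → 10 → 1 (3) — never 1 → 7 → 10.

no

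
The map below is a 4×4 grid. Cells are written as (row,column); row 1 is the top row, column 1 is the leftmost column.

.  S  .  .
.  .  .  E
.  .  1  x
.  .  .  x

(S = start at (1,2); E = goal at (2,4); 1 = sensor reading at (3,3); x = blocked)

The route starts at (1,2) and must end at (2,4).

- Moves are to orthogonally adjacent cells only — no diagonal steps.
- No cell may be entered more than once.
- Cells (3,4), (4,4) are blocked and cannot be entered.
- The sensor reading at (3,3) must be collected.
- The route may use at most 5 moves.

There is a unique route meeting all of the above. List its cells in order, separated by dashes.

The 5-move cap with required stops at (3,3) leaves no slack for detours.
Route from (1,2): down 2 to (3,2), right 1 to (3,3), up 1 to (2,3), right 1 to (2,4) — 5 moves in all.
Check: all required cells visited; 5 ≤ 5 moves.

(1,2) - (2,2) - (3,2) - (3,3) - (2,3) - (2,4)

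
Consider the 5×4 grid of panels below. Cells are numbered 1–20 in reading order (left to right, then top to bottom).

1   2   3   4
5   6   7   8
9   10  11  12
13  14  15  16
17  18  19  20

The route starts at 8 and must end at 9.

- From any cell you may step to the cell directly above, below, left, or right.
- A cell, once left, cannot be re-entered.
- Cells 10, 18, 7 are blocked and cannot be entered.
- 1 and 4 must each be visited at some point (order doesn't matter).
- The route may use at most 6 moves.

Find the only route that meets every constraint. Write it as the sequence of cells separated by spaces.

The budget equals the shortest possible length, so every move has to be on a shortest route through the required cells.
Route from 8: up to 4, 3× left (reaching 1), 2× down (reaching 9) — 6 moves in all.
Check: all required cells visited; 6 ≤ 6 moves.

8 4 3 2 1 5 9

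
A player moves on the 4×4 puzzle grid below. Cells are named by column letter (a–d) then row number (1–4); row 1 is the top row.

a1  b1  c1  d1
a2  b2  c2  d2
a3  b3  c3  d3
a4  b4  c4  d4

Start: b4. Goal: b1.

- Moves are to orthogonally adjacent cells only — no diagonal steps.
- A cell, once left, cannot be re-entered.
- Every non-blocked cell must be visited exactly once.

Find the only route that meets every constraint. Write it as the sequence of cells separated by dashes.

b4 - a4 - a3 - b3 - c3 - c4 - d4 - d3 - d2 - d1 - c1 - c2 - b2 - a2 - a1 - b1

Need to visit all 16 open cells exactly once, starting at b4 and ending at b1.
Cell d1 has only two open neighbours (d2 and c1), so the path must pass straight through it: one of those is the cell it's entered from and the other is where it exits.
Route from b4: left to a4, up to a3, 2× right (reaching c3), down to c4, right to d4, 3× up (reaching d1), left to c1, down to c2, 2× left (reaching a2), up to a1, right to b1 — 15 moves in all.
Check: all 16 open cells covered.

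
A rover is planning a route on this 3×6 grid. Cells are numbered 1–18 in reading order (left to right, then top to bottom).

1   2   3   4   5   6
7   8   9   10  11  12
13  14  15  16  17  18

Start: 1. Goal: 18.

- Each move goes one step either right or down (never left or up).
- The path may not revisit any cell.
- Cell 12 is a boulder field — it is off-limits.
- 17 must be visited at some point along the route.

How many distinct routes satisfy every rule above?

15

A right/down-only route from 1 to 18 makes exactly 2 down-moves and 5 right-moves in some order.
With no other constraints that would be C(7,2) = 21 routes.
Split at 17 and multiply the segment counts (each segment already excludes blocked cells): 1→17: 15; 17→18: 1; product = 15.
That gives 15 routes.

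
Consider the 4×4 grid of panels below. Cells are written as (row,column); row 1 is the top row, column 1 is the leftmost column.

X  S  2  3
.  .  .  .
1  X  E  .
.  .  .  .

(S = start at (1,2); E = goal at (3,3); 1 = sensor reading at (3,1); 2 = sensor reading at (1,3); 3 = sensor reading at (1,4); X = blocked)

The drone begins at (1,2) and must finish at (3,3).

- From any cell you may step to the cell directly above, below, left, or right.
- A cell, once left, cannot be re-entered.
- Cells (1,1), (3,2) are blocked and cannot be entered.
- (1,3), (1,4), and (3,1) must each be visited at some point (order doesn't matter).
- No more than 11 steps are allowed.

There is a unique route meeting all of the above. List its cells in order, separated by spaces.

The 11-move cap with required stops at (1,3), (1,4), (3,1) leaves no slack for detours.
Route from (1,2): right 2 to (1,4), down 1 to (2,4), left 3 to (2,1), down 2 to (4,1), right 2 to (4,3), up 1 to (3,3) — 11 moves in all.
Check: all required cells visited; 11 ≤ 11 moves.

(1,2) (1,3) (1,4) (2,4) (2,3) (2,2) (2,1) (3,1) (4,1) (4,2) (4,3) (3,3)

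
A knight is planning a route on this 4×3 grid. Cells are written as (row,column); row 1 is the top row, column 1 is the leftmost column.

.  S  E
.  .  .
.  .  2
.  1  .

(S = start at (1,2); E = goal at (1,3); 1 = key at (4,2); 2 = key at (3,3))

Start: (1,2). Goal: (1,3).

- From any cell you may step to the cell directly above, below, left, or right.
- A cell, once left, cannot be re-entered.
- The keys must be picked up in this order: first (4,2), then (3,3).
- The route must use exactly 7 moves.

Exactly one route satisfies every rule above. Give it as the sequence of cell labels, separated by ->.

(1,2) -> (2,2) -> (3,2) -> (4,2) -> (4,3) -> (3,3) -> (2,3) -> (1,3)

The waypoints must appear in the order (4,2), (3,3), with no cell reused.
Route from (1,2): down 3 to (4,2), right 1 to (4,3), up 3 to (1,3) — 7 moves in all.
Check: order respected (1 at step 3, 2 at step 5); 7 moves as required.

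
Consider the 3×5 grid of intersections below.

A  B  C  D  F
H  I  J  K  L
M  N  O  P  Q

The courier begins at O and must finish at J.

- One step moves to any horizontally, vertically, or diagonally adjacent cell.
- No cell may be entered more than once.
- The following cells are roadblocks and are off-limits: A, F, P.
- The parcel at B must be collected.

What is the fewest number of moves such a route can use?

3

Any route passes through B somewhere between O and J. Summing Chebyshev distances along the two legs (O → B → J) gives a lower bound of 2 + 1 = 3 moves.
A route of 3 moves achieves this: O → I → B → J.
Since 3 matches the lower bound, it is optimal.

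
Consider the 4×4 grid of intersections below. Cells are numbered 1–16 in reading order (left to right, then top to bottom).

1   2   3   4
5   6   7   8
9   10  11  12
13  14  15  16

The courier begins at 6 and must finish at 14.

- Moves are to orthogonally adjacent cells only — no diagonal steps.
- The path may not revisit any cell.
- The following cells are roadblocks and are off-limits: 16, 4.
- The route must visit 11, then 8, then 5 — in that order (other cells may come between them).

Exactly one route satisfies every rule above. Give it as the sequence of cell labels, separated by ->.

6 -> 10 -> 11 -> 12 -> 8 -> 7 -> 3 -> 2 -> 1 -> 5 -> 9 -> 13 -> 14

The waypoints must appear in the order 11, 8, 5, with no cell reused.
Route from 6: down to 10, 2× right (reaching 12), up to 8, left to 7, up to 3, 2× left (reaching 1), 3× down (reaching 13), right to 14 — 12 moves in all.
Check: order respected (11 at step 2, 8 at step 4, 5 at step 9).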